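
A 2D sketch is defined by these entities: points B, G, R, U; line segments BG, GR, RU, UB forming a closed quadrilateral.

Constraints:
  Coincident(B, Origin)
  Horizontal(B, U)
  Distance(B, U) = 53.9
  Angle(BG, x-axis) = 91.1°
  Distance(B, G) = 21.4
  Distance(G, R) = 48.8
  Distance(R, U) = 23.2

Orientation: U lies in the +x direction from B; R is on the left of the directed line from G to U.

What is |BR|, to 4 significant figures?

53.37

B is at the origin; B and U share the same y with |BU| = 53.9 and U in +x, so U = (53.9, 0). BG runs at 91.1° with |BG| = 21.4, so G = (-0.4108, 21.40). R is determined by |GR| = 48.8 and |RU| = 23.2 together: it lies at the intersection of circle(G, 48.8) and circle(U, 23.2). With |GU| = 58.37, the foot of the radical line on GU is 44.97 from G and the perpendicular offset is √(48.8² − 44.97²) = 18.94. Taking the left-of-GU solution: R = (48.38, 22.53).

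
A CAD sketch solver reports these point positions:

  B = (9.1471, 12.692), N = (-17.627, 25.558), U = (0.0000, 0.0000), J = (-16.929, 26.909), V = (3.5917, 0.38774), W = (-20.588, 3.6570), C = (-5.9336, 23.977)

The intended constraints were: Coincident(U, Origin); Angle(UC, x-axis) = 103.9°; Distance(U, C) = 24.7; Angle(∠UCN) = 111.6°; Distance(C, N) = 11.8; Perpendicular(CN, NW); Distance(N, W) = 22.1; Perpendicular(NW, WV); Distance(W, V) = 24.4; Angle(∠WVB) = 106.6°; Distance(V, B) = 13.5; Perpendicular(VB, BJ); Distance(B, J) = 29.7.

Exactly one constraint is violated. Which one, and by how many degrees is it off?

Perpendicular(VB, BJ) — off by 4.30°.

U = (0.00, 0.00) ✓; UC at 103.9° ✓; |UC| = 24.70 ✓; ∠UCN = 111.6° ✓; |CN| = 11.80 ✓; ∠(CN, NW) = 90.00° ✓; |NW| = 22.10 ✓; ∠(NW, WV) = 90.00° ✓; |WV| = 24.40 ✓; ∠WVB = 106.6° ✓; |VB| = 13.50 ✓; ∠(VB, BJ) = 85.70° ✗; |BJ| = 29.70 ✓.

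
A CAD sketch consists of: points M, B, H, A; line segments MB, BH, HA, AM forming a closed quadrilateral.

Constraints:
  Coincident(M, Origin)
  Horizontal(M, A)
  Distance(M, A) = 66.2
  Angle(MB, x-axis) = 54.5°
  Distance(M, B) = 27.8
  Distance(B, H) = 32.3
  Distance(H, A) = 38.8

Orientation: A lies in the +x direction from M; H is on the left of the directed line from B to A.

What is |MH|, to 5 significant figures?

57.350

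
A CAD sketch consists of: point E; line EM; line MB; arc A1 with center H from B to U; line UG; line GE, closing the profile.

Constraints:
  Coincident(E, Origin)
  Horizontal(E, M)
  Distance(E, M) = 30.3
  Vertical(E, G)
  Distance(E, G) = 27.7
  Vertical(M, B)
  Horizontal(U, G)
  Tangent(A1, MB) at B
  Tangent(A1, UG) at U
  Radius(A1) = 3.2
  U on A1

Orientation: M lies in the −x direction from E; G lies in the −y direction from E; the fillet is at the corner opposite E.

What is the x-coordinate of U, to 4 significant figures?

-27.10

E is at the origin; E and M share the same y with |EM| = 30.3 and M on the −x side, so M = (-30.30, 0.000). EG is vertical with |EG| = 27.7 and G on the −y side, so G = (0.000, -27.70). The virtual corner opposite E is at (-30.30, -27.70). Tangency of A1 to MB means the radius HB is perpendicular to MB and A1 meets UG tangentially, so HU is at right angles to UG, with radius 3.2, so the center H sits 3.2 in from both sides at H = (-27.10, -24.50). That places the tangent points at B = (-30.30, -24.50) on MB and U = (-27.10, -27.70) on UG. So U.x = -27.10.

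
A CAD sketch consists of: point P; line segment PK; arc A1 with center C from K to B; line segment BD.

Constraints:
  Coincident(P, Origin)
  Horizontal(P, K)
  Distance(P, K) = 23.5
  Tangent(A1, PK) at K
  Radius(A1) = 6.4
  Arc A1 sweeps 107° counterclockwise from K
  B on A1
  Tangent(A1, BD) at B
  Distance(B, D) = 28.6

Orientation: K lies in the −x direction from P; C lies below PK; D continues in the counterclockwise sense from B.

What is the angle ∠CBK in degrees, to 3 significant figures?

36.5°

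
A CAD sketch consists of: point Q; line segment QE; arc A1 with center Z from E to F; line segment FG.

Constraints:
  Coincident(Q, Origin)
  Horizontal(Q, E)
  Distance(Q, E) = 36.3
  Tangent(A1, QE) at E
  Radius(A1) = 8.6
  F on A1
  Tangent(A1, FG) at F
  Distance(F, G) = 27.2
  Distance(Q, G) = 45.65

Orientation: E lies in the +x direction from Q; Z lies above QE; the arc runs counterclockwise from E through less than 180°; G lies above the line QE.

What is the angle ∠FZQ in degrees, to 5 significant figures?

159.18°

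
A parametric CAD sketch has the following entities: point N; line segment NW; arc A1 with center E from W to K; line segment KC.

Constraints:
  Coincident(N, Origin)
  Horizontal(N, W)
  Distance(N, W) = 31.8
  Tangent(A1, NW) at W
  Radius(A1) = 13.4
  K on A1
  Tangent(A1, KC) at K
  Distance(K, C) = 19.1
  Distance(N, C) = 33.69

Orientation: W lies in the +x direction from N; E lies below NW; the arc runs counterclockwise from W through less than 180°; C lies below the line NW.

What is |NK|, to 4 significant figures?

21.68

N is at the origin; NW is horizontal with |NW| = 31.8 and W on the +x side, so W = (31.80, 0.000). The tangent condition forces EW to be normal to NW, so E = W + (0, -13.4) = (31.80, -13.40). Since EK ⟂ KC (tangency), |EC| = √(13.4² + 19.1²) = 23.33 regardless of where K sits on A1. So C lies on both circle(N, 33.69) and circle(E, 23.33); the below-NW intersection is C = (15.38, -29.97). K is the foot of the tangent from C: K = (18.59, -11.15).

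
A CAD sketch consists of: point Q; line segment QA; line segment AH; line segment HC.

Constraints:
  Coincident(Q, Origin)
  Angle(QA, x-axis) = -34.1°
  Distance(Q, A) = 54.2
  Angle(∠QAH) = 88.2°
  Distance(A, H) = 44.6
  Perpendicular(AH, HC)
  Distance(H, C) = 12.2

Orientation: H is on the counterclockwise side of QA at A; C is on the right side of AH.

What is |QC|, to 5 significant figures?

79.029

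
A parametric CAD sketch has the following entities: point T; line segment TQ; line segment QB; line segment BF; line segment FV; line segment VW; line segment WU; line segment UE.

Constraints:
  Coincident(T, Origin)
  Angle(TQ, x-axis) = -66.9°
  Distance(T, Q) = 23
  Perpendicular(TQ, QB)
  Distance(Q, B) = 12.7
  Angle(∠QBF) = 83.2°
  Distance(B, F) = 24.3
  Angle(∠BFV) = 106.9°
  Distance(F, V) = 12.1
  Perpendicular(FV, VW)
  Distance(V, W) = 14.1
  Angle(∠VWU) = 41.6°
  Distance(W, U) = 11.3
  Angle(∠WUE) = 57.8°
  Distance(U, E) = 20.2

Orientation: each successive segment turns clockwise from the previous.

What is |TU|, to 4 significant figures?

5.630

T is at the origin; TQ runs at -66.9° with length 23.0, so Q = (9.024, -21.16). TQ ⟂ QB, so QB runs at -156.9°; with |QB| = 12.7, B = (-2.658, -26.14). ∠QBF = 83.2° gives BF at 106.3° from the x-axis; with |BF| = 24.3, F = (-9.478, -2.815). ∠BFV = 106.9° gives FV at 33.20° from the x-axis; with |FV| = 12.1, V = (0.6467, 3.810). The perpendicularity gives VW at right angles to FV, so VW runs at -56.80°; with |VW| = 14.1, W = (8.367, -7.988). ∠VWU = 41.6° gives WU at 164.8° from the x-axis; with |WU| = 11.3, U = (-2.537, -5.025). Then |TU| = |U − T| = 5.630.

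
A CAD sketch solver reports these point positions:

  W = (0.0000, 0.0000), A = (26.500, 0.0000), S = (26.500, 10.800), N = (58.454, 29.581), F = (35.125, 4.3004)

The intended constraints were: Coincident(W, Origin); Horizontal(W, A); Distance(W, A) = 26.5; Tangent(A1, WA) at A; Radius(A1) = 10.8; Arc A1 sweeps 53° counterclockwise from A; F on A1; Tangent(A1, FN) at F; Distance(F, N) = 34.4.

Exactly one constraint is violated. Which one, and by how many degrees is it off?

Tangent(A1, FN) at F — off by 5.70°.

W = (0.00, 0.00) ✓; W.y = 0.00, A.y = 0.00 ✓; |WA| = 26.50 ✓; ∠(SA, AW) = 90.00° ✓; |SA| = 10.80 ✓; bearing(S→F) − bearing(S→A) = 53.00° ✓; |SF| = 10.80 ✓; ∠(SF, FN) = 95.70° ✗; |FN| = 34.40 ✓.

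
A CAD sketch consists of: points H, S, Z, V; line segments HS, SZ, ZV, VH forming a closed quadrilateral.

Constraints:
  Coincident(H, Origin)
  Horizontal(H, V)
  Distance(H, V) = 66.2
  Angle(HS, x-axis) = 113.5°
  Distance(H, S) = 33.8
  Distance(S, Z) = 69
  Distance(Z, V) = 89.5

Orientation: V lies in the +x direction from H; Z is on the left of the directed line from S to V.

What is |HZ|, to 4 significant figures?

88.79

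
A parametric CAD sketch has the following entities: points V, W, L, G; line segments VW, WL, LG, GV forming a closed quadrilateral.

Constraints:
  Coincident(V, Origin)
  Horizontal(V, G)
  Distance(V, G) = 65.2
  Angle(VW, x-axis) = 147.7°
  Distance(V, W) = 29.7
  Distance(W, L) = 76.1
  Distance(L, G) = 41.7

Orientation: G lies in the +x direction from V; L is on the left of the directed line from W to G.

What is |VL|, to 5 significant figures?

60.942

V is at the origin; V and G share the same y with |VG| = 65.2 and G in +x, so G = (65.2, 0). VW runs at 147.7° with |VW| = 29.7, so W = (-25.104, 15.870). L is determined by |WL| = 76.1 and |LG| = 41.7 together: it lies at the intersection of circle(W, 76.1) and circle(G, 41.7). With |WG| = 91.688, the foot of the radical line on WG is 67.942 from W and the perpendicular offset is √(76.1² − 67.942²) = 34.279. Taking the left-of-WG solution: L = (47.746, 37.871).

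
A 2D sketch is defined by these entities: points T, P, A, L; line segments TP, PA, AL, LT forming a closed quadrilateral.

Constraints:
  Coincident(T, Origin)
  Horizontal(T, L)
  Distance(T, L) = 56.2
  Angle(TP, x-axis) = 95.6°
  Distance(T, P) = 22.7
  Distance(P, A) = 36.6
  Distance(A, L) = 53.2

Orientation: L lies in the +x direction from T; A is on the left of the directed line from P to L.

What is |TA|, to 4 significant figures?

52.12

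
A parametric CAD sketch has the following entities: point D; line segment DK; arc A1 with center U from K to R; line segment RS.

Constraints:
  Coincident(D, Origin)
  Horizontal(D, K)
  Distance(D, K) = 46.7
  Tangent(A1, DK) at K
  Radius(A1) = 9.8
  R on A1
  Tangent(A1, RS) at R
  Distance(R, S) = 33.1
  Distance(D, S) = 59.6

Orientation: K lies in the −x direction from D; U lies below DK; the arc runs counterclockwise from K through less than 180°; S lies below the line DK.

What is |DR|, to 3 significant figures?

57.2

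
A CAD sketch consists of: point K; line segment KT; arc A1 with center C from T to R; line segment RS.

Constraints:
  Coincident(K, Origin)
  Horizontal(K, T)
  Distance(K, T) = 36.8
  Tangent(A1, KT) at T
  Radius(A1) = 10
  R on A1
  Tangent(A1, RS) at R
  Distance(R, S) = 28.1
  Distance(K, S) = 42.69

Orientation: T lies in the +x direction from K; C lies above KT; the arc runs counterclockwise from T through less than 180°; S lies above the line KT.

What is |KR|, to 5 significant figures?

46.851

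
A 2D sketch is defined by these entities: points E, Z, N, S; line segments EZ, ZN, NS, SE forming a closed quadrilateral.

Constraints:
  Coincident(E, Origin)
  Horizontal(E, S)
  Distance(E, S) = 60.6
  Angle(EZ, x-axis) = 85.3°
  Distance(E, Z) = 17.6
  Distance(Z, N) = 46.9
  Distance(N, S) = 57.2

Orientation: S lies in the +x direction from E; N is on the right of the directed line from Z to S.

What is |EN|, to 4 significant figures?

30.42

Checks: |ZN| = 46.90 ✓; |NS| = 57.20 ✓.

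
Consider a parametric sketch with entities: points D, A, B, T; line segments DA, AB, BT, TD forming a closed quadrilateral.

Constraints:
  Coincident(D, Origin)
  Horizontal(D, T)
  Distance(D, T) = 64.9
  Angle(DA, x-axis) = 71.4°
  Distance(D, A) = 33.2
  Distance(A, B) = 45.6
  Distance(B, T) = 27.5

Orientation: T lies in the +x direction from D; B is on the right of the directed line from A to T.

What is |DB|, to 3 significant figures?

38.2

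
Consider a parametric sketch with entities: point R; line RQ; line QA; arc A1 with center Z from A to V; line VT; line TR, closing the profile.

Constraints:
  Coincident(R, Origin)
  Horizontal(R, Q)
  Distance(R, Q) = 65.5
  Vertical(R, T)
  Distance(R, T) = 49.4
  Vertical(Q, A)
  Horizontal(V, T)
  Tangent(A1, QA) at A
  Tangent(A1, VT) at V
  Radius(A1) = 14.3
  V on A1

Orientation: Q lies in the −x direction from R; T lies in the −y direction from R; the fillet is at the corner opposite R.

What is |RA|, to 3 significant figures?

74.3

R is at the origin; RQ is horizontal with |RQ| = 65.5 and Q on the −x side, so Q = (-65.5, 0.00). RT is vertical with |RT| = 49.4 and T on the −y side, so T = (0.00, -49.4). The virtual corner opposite R is at (-65.5, -49.4). Tangency of A1 to QA means the radius ZA is perpendicular to QA and tangency of A1 to VT means the radius ZV is perpendicular to VT, with radius 14.3, so the center Z sits 14.3 in from both sides at Z = (-51.2, -35.1). That places the tangent points at A = (-65.5, -35.1) on QA and V = (-51.2, -49.4) on VT. Then |RA| = |A − R| = 74.3.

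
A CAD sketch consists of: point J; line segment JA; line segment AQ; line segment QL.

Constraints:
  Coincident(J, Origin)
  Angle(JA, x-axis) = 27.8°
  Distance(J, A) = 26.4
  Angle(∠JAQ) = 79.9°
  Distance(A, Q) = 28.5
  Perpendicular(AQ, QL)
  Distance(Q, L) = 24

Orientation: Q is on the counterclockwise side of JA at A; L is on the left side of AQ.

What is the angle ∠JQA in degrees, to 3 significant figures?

47.4°

J is at the origin; JA runs at 27.8° with length 26.4, so A = 26.4·(cos 27.8°, sin 27.8°) = (23.4, 12.3). ∠JAQ = 79.9°, so AQ runs at 27.8° + (180° − 79.9°) = 128° from the x-axis; with |AQ| = 28.5, Q = A + 28.5·(cos 128°, sin 128°) = (5.85, 34.8). Then cos ∠JQA = QJ·QA / (|QJ||QA|), giving 47.4°.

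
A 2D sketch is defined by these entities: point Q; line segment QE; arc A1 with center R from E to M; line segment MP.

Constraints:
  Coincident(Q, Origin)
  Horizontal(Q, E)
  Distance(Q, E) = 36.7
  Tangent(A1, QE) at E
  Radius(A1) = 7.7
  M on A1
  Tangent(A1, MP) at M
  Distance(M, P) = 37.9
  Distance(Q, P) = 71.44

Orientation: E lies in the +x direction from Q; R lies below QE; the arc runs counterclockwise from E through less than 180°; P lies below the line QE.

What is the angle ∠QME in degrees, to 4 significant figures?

87.37°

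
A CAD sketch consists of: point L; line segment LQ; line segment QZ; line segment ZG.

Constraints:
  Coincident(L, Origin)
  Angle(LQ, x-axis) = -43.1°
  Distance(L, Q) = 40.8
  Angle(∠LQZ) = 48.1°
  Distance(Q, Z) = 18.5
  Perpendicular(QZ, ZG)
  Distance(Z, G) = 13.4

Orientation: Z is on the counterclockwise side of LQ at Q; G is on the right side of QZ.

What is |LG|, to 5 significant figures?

44.634

L is at the origin; LQ runs at -43.1° with length 40.8, so Q = 40.8·(cos -43.1°, sin -43.1°) = (29.791, -27.878). ∠LQZ = 48.1°, so QZ runs at -43.1° + (180° − 48.1°) = 88.800° from the x-axis; with |QZ| = 18.5, Z = Q + 18.5·(cos 88.800°, sin 88.800°) = (30.178, -9.3816). The perpendicularity gives ZG at right angles to QZ; with |ZG| = 13.4 on the right of QZ, G = Z + 13.4·(0.99978, -0.020942) = (43.575, -9.6623). Then |LG| = |G − L| = 44.634.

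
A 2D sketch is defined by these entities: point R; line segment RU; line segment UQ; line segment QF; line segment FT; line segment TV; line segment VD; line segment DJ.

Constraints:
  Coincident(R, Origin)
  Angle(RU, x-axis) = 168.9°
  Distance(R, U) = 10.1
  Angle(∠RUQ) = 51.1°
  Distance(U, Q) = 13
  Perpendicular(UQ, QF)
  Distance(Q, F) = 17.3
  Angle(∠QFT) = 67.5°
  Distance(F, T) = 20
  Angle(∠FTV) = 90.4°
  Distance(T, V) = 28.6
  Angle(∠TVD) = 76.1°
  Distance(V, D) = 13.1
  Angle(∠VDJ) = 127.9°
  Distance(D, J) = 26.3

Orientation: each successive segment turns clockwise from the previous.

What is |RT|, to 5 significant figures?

11.954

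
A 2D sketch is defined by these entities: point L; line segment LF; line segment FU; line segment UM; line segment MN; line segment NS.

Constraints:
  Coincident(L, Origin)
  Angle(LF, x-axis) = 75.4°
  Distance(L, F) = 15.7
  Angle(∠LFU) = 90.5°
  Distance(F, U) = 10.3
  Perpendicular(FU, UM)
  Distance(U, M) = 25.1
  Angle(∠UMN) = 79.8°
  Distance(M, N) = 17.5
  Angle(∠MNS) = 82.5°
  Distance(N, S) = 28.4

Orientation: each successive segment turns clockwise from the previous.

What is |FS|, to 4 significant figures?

5.336

L is at the origin; LF runs at 75.4° with length 15.7, so F = (3.957, 15.19). ∠LFU = 90.5° gives FU at -14.10° from the x-axis; with |FU| = 10.3, U = (13.95, 12.68). The perpendicularity gives UM at right angles to FU, so UM runs at -104.1°; with |UM| = 25.1, M = (7.832, -11.66). ∠UMN = 79.8° gives MN at 155.7° from the x-axis; with |MN| = 17.5, N = (-8.117, -4.458). ∠MNS = 82.5° gives NS at 58.20° from the x-axis; with |NS| = 28.4, S = (6.848, 19.68). Then |FS| = |S − F| = 5.336.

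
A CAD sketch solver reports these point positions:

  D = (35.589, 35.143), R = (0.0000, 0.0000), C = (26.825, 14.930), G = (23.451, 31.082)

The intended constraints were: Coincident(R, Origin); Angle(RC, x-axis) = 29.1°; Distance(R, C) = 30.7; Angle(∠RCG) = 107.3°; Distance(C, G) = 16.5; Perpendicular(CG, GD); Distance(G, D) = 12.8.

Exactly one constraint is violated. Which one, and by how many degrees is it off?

Perpendicular(CG, GD) — off by 6.70°.

R = (0.00, 0.00) ✓; RC at 29.10° ✓; |RC| = 30.70 ✓; ∠RCG = 107.3° ✓; |CG| = 16.50 ✓; ∠(CG, GD) = 83.30° ✗; |GD| = 12.80 ✓.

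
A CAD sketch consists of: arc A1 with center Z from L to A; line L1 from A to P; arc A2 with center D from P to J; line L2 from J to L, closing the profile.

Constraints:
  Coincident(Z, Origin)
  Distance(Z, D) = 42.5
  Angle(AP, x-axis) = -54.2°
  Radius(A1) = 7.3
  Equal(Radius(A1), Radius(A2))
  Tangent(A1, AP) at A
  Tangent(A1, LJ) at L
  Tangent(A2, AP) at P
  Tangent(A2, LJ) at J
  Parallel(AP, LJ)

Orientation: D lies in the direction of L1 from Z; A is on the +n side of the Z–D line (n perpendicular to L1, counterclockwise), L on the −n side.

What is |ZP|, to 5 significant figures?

43.122

The slot axis is L1's direction at -54.2°, so u = (cos -54.2°, sin -54.2°) = (0.58496, -0.81106) and n = (−sin -54.2°, cos -54.2°) = (0.81106, 0.58496). Z is at the origin and D lies 42.5 along u from Z, so D = 42.5·u = (24.861, -34.470). Tangency of A1 to both parallel lines with radius 7.3 puts A and L at Z ± 7.3·n: A = (5.9208, 4.2702), L = (-5.9208, -4.2702). Equal radii place P and J the same way about D: P = D + 7.3·n = (30.781, -30.200), J = D − 7.3·n = (18.940, -38.740). Then |ZP| = |P − Z| = 43.122.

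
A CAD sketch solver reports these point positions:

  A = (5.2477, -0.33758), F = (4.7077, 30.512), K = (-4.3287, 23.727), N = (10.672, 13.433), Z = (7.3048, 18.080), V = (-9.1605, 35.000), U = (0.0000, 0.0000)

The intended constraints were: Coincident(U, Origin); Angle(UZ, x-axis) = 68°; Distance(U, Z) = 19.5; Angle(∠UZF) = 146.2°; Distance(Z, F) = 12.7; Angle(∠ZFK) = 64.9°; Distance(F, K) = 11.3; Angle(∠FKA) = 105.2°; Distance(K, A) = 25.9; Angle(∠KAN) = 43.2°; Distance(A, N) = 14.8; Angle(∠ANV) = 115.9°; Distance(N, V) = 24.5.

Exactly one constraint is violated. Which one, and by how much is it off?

Distance(N, V) = 24.5 — off by 4.80.

U = (0.00, 0.00) ✓; UZ at 68.00° ✓; |UZ| = 19.50 ✓; ∠UZF = 146.2° ✓; |ZF| = 12.70 ✓; ∠ZFK = 64.90° ✓; |FK| = 11.30 ✓; ∠FKA = 105.2° ✓; |KA| = 25.90 ✓; ∠KAN = 43.20° ✓; |AN| = 14.80 ✓; ∠ANV = 115.9° ✓; |NV| = 29.30 ✗.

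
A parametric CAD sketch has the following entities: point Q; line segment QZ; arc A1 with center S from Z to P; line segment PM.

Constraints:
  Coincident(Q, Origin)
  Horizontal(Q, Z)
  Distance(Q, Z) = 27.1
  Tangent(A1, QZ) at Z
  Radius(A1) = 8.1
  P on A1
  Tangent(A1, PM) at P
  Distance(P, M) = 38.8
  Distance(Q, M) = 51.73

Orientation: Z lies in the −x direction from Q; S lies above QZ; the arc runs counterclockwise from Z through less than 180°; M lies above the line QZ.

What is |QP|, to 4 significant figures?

20.83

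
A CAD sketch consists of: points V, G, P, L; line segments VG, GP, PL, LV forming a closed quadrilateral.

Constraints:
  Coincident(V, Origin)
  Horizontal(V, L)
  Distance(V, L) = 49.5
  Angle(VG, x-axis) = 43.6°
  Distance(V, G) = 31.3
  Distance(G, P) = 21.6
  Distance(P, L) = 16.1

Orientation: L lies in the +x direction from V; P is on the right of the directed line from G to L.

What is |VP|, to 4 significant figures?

33.82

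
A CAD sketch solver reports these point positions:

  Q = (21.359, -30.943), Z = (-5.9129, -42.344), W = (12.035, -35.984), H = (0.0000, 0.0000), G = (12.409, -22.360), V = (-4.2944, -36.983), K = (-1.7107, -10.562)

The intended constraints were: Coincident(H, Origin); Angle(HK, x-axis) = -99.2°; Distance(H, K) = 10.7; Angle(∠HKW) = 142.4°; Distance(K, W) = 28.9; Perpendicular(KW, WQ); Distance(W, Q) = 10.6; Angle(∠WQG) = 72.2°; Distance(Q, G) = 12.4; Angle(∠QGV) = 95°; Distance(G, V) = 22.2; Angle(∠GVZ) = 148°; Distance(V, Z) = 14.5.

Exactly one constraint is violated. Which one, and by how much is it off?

Distance(V, Z) = 14.5 — off by 8.90.

H = (0.00, 0.00) ✓; HK at -99.20° ✓; |HK| = 10.70 ✓; ∠HKW = 142.4° ✓; |KW| = 28.90 ✓; ∠(KW, WQ) = 90.00° ✓; |WQ| = 10.60 ✓; ∠WQG = 72.20° ✓; |QG| = 12.40 ✓; ∠QGV = 95.00° ✓; |GV| = 22.20 ✓; ∠GVZ = 148.0° ✓; |VZ| = 5.600 ✗.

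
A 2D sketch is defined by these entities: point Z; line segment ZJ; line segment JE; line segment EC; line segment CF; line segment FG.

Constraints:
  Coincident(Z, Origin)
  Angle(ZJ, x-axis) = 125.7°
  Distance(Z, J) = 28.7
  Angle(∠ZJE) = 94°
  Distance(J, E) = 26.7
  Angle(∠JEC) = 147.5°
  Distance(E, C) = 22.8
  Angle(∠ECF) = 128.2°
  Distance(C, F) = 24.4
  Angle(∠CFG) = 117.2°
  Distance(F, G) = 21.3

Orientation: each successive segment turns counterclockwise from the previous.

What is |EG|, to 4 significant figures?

48.25

Z is at the origin; ZJ runs at 125.7° with length 28.7, so J = (-16.75, 23.31). ∠ZJE = 94.0° gives JE at -148.3° from the x-axis; with |JE| = 26.7, E = (-39.46, 9.277). ∠JEC = 147.5° gives EC at -115.8° from the x-axis; with |EC| = 22.8, C = (-49.39, -11.25). ∠ECF = 128.2° gives CF at -64.00° from the x-axis; with |CF| = 24.4, F = (-38.69, -33.18). ∠CFG = 117.2° gives FG at -1.200° from the x-axis; with |FG| = 21.3, G = (-17.40, -33.63). Then |EG| = |G − E| = 48.25.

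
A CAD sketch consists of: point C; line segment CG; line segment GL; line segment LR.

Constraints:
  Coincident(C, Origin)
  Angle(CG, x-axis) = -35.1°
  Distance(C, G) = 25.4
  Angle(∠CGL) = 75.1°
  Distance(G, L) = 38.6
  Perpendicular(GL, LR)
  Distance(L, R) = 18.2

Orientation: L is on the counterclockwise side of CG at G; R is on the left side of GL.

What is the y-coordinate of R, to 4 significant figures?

27.91

C is at the origin; CG runs at -35.1° with length 25.4, so G = 25.4·(cos -35.1°, sin -35.1°) = (20.78, -14.61). ∠CGL = 75.1°, so GL runs at -35.1° + (180° − 75.1°) = 69.80° from the x-axis; with |GL| = 38.6, L = G + 38.6·(cos 69.80°, sin 69.80°) = (34.11, 21.62). GL is perpendicular to LR; with |LR| = 18.2 on the left of GL, R = L + 18.2·(-0.9385, 0.3453) = (17.03, 27.91). So R.y = 27.91.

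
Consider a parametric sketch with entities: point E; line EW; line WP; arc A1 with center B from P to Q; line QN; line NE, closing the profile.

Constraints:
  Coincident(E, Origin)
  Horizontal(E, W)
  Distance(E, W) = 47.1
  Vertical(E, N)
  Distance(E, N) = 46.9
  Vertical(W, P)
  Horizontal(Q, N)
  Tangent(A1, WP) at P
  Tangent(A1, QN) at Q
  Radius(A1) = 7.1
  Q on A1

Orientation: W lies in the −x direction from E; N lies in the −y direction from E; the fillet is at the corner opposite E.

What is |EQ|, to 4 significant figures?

61.64

E is at the origin; E and W share the same y with |EW| = 47.1 and W on the −x side, so W = (-47.10, 0.000). EN is vertical with |EN| = 46.9 and N on the −y side, so N = (0.000, -46.90). The virtual corner opposite E is at (-47.10, -46.90). The tangent condition forces BP to be normal to WP and the tangent condition forces BQ to be normal to QN, with radius 7.1, so the center B sits 7.1 in from both sides at B = (-40.00, -39.80). That places the tangent points at P = (-47.10, -39.80) on WP and Q = (-40.00, -46.90) on QN. Then |EQ| = |Q − E| = 61.64.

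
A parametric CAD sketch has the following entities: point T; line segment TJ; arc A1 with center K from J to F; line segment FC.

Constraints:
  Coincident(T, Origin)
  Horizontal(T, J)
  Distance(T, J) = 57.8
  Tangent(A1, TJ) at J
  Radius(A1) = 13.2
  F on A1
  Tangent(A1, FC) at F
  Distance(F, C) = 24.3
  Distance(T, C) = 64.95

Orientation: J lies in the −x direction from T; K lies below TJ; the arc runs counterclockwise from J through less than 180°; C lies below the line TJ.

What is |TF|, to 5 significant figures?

71.067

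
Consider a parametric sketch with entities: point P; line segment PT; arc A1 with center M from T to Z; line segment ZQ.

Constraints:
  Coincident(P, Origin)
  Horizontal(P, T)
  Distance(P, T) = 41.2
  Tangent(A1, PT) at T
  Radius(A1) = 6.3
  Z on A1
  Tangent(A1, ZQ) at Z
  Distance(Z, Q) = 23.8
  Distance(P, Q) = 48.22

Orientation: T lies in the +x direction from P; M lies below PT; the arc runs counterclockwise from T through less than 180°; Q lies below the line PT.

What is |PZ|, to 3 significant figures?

35.6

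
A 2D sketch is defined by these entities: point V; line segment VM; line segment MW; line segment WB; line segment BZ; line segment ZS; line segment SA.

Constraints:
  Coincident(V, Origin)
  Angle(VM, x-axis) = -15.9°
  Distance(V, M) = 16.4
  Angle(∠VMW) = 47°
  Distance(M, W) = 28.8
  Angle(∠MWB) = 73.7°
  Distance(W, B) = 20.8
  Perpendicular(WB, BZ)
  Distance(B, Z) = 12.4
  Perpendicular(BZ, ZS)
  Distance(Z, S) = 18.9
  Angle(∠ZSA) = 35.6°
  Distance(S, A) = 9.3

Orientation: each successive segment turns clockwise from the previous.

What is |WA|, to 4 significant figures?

11.76

V is at the origin; VM runs at -15.9° with length 16.4, so M = (15.77, -4.493). ∠VMW = 47.0° gives MW at -148.9° from the x-axis; with |MW| = 28.8, W = (-8.888, -19.37). ∠MWB = 73.7° gives WB at 104.8° from the x-axis; with |WB| = 20.8, B = (-14.20, 0.7408). WB ⟂ BZ, so BZ runs at 14.80°; with |BZ| = 12.4, Z = (-2.213, 3.908). BZ ⟂ ZS, so ZS runs at -75.20°; with |ZS| = 18.9, S = (2.615, -14.36). ∠ZSA = 35.6° gives SA at 140.4° from the x-axis; with |SA| = 9.3, A = (-4.550, -8.437). Then |WA| = |A − W| = 11.76.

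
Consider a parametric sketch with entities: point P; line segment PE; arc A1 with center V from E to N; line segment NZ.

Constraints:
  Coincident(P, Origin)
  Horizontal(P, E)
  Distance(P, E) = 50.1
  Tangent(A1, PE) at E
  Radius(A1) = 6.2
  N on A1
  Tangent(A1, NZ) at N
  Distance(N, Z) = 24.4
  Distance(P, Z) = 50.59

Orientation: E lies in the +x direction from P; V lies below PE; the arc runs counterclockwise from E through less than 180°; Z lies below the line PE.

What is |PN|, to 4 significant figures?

44.28

P is at the origin; PE is horizontal with |PE| = 50.1 and E on the +x side, so E = (50.10, 0.000). Tangency of A1 to PE means the radius VE is perpendicular to PE, so V = E + (0, -6.2) = (50.10, -6.200). Since VN ⟂ NZ (tangency), |VZ| = √(6.2² + 24.4²) = 25.18 regardless of where N sits on A1. So Z lies on both circle(P, 50.59) and circle(V, 25.18); the below-PE intersection is Z = (40.98, -29.67). N is the foot of the tangent from Z: N = (43.95, -5.446).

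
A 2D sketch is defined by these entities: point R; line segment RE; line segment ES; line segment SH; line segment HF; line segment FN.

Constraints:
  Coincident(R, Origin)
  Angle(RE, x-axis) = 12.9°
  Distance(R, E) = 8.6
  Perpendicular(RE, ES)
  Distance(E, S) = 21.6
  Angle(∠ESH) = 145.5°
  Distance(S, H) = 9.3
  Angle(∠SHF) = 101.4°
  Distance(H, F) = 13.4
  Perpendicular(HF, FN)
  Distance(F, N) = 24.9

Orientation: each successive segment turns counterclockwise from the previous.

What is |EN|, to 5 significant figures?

7.9014

R is at the origin; RE runs at 12.9° with length 8.6, so E = (8.3829, 1.9200). RE is perpendicular to ES, so ES runs at 102.90°; with |ES| = 21.6, S = (3.5607, 22.975). ∠ESH = 145.5° gives SH at 137.40° from the x-axis; with |SH| = 9.3, H = (-3.2850, 29.270). ∠SHF = 101.4° gives HF at -144.00° from the x-axis; with |HF| = 13.4, F = (-14.126, 21.393). The perpendicularity gives FN at right angles to HF, so FN runs at -54.000°; with |FN| = 24.9, N = (0.51007, 1.2489). Then |EN| = |N − E| = 7.9014.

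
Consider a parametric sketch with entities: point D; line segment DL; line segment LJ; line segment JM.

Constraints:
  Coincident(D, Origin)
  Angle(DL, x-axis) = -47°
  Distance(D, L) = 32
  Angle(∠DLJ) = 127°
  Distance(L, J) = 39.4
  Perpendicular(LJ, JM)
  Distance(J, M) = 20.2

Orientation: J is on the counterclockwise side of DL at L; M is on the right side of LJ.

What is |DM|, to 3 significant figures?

74.4

D is at the origin; DL runs at -47.0° with length 32.0, so L = 32.0·(cos -47.0°, sin -47.0°) = (21.8, -23.4). ∠DLJ = 127.0°, so LJ runs at -47.0° + (180° − 127.0°) = 6.00° from the x-axis; with |LJ| = 39.4, J = L + 39.4·(cos 6.00°, sin 6.00°) = (61.0, -19.3). The perpendicularity gives JM at right angles to LJ; with |JM| = 20.2 on the right of LJ, M = J + 20.2·(0.105, -0.995) = (63.1, -39.4). Then |DM| = |M − D| = 74.4.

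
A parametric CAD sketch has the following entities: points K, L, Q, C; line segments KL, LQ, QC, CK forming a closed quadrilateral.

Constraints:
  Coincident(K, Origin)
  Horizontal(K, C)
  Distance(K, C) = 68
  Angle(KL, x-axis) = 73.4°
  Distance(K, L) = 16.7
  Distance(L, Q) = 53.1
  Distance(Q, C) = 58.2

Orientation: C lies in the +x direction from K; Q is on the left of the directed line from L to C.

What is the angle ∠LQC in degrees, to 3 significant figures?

71.6°

Checks: |LQ| = 53.10 ✓; |QC| = 58.20 ✓.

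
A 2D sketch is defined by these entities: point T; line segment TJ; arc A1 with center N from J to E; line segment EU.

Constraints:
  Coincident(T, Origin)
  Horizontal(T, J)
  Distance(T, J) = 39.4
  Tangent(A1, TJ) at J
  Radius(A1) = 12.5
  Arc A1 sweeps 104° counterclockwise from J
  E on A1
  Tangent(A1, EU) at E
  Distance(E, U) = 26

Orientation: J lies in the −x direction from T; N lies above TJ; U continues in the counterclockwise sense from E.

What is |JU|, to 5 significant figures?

41.168

T is at the origin; T and J share the same y with |TJ| = 39.4 and J on the −x side, so J = (-39.400, 0.0000). A1 meets TJ tangentially, so NJ is at right angles to TJ, so N = J + (0, 12.5) = (-39.400, 12.500). On A1, J sits at bearing -90° from N; a 104° counterclockwise sweep puts E at bearing 14°, so E = N + 12.5·(cos 14°, sin 14°) = (-27.271, 15.524). Tangency of A1 to EU means the radius NE is perpendicular to EU, so EU runs along (−sin 14°, cos 14°); with |EU| = 26.0, U = (-33.561, 40.752). Then |JU| = |U − J| = 41.168.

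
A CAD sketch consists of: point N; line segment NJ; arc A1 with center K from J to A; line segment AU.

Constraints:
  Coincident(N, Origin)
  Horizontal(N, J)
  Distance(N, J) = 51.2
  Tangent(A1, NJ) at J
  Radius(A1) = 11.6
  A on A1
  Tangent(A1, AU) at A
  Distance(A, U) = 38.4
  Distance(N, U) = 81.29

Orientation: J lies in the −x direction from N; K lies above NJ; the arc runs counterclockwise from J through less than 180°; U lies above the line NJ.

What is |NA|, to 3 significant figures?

45.7

Checks: ∠(KJ, JN) = 90.00° ✓; |KJ| = 11.60 ✓; |KA| = 11.60 ✓; ∠(KA, AU) = 90.00° ✓; |AU| = 38.40 ✓; |NU| = 81.29 ✓.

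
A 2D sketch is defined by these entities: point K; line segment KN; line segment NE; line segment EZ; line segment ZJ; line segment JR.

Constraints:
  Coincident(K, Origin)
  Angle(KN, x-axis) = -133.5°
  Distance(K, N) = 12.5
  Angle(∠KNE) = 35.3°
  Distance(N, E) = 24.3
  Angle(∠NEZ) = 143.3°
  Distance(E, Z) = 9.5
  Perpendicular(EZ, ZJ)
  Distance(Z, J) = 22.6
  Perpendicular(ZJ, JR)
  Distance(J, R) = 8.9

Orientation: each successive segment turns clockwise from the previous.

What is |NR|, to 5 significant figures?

21.647

The perpendicularity gives ZJ at right angles to EZ, so ZJ runs at -44.900°; with |ZJ| = 22.6, J = (17.576, 5.7609). The perpendicularity gives JR at right angles to ZJ, so JR runs at -134.90°; with |JR| = 8.9, R = (11.293, -0.54331). Then |NR| = |R − N| = 21.647.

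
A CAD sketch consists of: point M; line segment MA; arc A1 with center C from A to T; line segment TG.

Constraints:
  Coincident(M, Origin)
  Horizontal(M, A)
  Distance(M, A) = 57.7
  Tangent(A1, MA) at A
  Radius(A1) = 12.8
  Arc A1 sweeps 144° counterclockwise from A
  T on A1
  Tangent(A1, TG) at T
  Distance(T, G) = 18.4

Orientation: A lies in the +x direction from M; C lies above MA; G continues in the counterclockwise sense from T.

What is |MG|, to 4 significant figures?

60.73

M is at the origin; MA is horizontal with |MA| = 57.7 and A on the +x side, so A = (57.70, 0.000). Tangency of A1 to MA means the radius CA is perpendicular to MA, so C = A + (0, 12.8) = (57.70, 12.80). On A1, A sits at bearing -90° from C; a 144° counterclockwise sweep puts T at bearing 54°, so T = C + 12.8·(cos 54°, sin 54°) = (65.22, 23.16). Since A1 is tangent to TG there, CT ⟂ TG, so TG runs along (−sin 54°, cos 54°); with |TG| = 18.4, G = (50.34, 33.97). Then |MG| = |G − M| = 60.73.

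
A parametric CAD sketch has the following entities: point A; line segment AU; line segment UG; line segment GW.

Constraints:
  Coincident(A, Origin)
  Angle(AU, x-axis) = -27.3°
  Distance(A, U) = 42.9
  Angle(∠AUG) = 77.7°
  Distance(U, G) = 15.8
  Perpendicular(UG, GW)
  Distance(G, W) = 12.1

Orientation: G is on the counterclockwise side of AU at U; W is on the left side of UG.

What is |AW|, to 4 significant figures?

30.55

∠AUG = 77.7°, so UG runs at -27.3° + (180° − 77.7°) = 75.00° from the x-axis; with |UG| = 15.8, G = U + 15.8·(cos 75.00°, sin 75.00°) = (42.21, -4.414). The perpendicularity gives GW at right angles to UG; with |GW| = 12.1 on the left of UG, W = G + 12.1·(-0.9659, 0.2588) = (30.52, -1.283). Then |AW| = |W − A| = 30.55.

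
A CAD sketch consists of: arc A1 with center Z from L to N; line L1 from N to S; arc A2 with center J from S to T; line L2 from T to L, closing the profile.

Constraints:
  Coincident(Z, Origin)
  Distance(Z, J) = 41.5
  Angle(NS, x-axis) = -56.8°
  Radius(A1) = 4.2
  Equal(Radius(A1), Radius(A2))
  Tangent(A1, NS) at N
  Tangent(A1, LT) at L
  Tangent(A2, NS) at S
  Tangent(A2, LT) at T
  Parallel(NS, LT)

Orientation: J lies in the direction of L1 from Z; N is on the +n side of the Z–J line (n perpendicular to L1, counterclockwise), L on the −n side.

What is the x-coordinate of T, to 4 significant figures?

19.21

Tangency of A1 to both parallel lines with radius 4.2 puts N and L at Z ± 4.2·n: N = (3.514, 2.300), L = (-3.514, -2.300). Equal radii place S and T the same way about J: S = J + 4.2·n = (26.24, -32.43), T = J − 4.2·n = (19.21, -37.03). So T.x = 19.21.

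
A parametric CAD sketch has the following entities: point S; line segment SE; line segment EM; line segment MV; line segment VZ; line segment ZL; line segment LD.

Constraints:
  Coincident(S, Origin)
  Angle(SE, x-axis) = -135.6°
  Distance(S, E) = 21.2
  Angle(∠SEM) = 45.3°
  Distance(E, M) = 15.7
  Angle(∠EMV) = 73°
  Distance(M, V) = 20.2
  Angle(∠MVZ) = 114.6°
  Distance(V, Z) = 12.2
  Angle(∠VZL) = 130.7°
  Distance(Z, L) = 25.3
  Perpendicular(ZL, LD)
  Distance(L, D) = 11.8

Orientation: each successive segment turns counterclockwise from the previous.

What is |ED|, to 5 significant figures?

14.146

S is at the origin; SE runs at -135.6° with length 21.2, so E = (-15.147, -14.833). ∠SEM = 45.3° gives EM at -0.90000° from the x-axis; with |EM| = 15.7, M = (0.55124, -15.079). ∠EMV = 73.0° gives MV at 106.10° from the x-axis; with |MV| = 20.2, V = (-5.0505, 4.3283). ∠MVZ = 114.6° gives VZ at 171.50° from the x-axis; with |VZ| = 12.2, Z = (-17.117, 6.1315). ∠VZL = 130.7° gives ZL at -139.20° from the x-axis; with |ZL| = 25.3, L = (-36.268, -10.400). The perpendicularity gives LD at right angles to ZL, so LD runs at -49.200°; with |LD| = 11.8, D = (-28.558, -19.333). Then |ED| = |D − E| = 14.146.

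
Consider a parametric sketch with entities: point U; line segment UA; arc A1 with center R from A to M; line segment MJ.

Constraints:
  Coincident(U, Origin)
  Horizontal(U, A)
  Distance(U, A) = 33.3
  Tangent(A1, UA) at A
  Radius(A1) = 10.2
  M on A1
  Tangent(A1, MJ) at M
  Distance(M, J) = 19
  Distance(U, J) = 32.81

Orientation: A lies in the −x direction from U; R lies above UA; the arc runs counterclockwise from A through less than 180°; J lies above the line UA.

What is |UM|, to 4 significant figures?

24.67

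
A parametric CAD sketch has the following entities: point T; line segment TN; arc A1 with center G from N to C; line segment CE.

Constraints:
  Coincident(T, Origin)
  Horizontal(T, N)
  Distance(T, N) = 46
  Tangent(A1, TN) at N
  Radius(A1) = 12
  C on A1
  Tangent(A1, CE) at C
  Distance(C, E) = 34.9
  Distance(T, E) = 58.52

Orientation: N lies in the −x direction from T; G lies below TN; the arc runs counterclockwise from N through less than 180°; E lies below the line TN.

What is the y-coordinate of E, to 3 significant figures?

-47.1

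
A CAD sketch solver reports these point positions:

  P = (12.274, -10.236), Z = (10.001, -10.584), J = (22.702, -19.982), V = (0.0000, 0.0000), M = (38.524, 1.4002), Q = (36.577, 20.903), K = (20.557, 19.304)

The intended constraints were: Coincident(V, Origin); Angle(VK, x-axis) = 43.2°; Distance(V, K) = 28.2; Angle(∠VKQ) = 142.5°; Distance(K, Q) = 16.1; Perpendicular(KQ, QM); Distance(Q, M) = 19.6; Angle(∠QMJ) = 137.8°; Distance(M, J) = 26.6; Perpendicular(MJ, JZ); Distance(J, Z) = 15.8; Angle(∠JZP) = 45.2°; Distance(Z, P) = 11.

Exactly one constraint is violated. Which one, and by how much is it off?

Distance(Z, P) = 11 — off by 8.70.

V = (0.00, 0.00) ✓; VK at 43.20° ✓; |VK| = 28.20 ✓; ∠VKQ = 142.5° ✓; |KQ| = 16.10 ✓; ∠(KQ, QM) = 90.00° ✓; |QM| = 19.60 ✓; ∠QMJ = 137.8° ✓; |MJ| = 26.60 ✓; ∠(MJ, JZ) = 90.00° ✓; |JZ| = 15.80 ✓; ∠JZP = 45.20° ✓; |ZP| = 2.299 ✗.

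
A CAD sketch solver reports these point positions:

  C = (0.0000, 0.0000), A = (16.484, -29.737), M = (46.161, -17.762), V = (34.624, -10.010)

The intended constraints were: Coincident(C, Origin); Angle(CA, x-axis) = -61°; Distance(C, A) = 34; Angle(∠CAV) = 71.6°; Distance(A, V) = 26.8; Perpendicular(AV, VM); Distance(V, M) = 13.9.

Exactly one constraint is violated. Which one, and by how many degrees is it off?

Perpendicular(AV, VM) — off by 8.70°.

C = (0.00, 0.00) ✓; CA at -61.00° ✓; |CA| = 34.00 ✓; ∠CAV = 71.60° ✓; |AV| = 26.80 ✓; ∠(AV, VM) = 81.30° ✗; |VM| = 13.90 ✓.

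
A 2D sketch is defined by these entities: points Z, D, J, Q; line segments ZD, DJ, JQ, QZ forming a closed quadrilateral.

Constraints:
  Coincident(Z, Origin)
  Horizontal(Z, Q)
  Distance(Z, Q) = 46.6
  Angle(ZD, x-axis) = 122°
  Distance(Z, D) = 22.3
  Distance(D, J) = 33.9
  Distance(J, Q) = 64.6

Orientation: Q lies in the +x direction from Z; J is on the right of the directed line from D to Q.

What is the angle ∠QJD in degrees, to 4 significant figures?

69.24°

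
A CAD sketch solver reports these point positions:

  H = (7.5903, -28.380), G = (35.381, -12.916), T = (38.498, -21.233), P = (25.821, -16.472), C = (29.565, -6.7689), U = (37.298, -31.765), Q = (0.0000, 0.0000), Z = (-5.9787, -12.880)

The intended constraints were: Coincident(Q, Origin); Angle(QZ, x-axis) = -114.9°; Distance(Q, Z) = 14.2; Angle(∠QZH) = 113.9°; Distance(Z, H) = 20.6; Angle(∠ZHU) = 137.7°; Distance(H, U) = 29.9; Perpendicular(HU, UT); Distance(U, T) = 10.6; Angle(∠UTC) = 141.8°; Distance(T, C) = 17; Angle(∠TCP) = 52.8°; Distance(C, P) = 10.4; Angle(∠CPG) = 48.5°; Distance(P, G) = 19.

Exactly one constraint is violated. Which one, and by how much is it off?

Distance(P, G) = 19 — off by 8.80.

Q = (0.00, 0.00) ✓; QZ at -114.9° ✓; |QZ| = 14.20 ✓; ∠QZH = 113.9° ✓; |ZH| = 20.60 ✓; ∠ZHU = 137.7° ✓; |HU| = 29.90 ✓; ∠(HU, UT) = 90.00° ✓; |UT| = 10.60 ✓; ∠UTC = 141.8° ✓; |TC| = 17.00 ✓; ∠TCP = 52.80° ✓; |CP| = 10.40 ✓; ∠CPG = 48.50° ✓; |PG| = 10.20 ✗.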